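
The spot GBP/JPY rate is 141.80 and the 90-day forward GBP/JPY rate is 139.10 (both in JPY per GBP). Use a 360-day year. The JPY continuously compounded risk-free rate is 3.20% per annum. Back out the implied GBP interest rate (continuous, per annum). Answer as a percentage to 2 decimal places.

F = S·e^((r_JPY − r_GBP)T) ⇒ r_GBP = r_JPY − ln(F/S)/T
ln(139.10/141.80) = -0.019225; /(90/360) = -0.076900
r_GBP = 0.0320 + 0.076900 = 0.108900
r_GBP = 10.89%

10.89%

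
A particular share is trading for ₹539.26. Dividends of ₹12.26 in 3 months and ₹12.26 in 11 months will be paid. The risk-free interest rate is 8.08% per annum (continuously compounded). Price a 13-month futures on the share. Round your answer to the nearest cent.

PV(dividends) I = 12.26·e^(−0.0808·3/12) + 12.26·e^(−0.0808·11/12)
I = 12.0148 + 11.3848 = 23.3996
F = (S − I)·e^(rT) = (539.26 − 23.3996) · e^(0.0808·13/12)
= 515.8604 · e^0.087533 = 515.8604 × 1.091478 = ₹563.05

₹563.05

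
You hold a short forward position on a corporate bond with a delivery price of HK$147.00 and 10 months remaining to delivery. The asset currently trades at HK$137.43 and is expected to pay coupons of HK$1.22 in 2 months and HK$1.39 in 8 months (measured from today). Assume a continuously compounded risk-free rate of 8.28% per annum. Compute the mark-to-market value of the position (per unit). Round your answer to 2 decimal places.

HK$2.29

PV(remaining coupons) I = 1.22·e^(−0.0828·2/12) + 1.39·e^(−0.0828·8/12) = 2.5186
Current forward F = (S − I)·e^(rT) = (137.43 − 2.5186)·e^(0.0828·10/12) = 134.9114 × 1.071436 = 144.5489
Value (long) = (F − K)·e^(−rT) = (144.5489 − 147.00) × 0.933327 = -2.2877
Short position value = −(long value) = HK$2.29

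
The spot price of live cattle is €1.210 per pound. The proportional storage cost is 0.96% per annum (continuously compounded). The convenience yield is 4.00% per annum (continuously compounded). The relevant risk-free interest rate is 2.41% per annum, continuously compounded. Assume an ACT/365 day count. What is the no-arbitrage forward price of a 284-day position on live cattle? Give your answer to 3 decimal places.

Net carry = r + u − y = 0.0241 + 0.0096 − 0.0400 = -0.0063
F = S·e^((r+u−y)T) = 1.210 · e^(-0.0063 × 284/365) = 1.210 · e^-0.004902
= 1.210 × 0.995110 = €1.204 per pound

€1.204 per pound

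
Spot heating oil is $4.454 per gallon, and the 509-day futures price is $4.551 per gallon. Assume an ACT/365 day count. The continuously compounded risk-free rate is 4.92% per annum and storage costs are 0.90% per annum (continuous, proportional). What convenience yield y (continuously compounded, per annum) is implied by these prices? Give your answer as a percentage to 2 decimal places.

F = S·e^((r+u−y)T) ⇒ (r+u−y) = ln(F/S)/T
ln(4.551/4.454) = 0.021544; /T ⇒ 0.015449
y = r + u − ln(F/S)/T = 0.0492 + 0.0090 − 0.015449 = 0.042751
y = 4.28%

4.28%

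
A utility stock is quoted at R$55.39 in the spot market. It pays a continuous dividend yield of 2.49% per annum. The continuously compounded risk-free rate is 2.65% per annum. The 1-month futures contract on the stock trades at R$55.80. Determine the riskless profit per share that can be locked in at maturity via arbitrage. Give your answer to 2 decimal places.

Fair futures: F* = S·e^(carry·T), with carry = (r − q) = 0.0265 − 0.0249 = 0.0016
F* = 55.39 · e^(0.0016 × 1/12) = 55.39 · e^0.000133 = 55.39 × 1.000133 = R$55.3974
Market R$55.80 > fair R$55.3974: forward overpriced → cash-and-carry (buy spot, short the forward).
At maturity, profit = |F_mkt − F*| = |55.80 − 55.3974| = R$0.40 per share

R$0.40 per share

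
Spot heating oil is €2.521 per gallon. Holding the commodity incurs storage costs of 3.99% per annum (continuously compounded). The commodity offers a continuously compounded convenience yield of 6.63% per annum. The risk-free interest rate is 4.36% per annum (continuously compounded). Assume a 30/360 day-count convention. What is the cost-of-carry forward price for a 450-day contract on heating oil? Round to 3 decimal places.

€2.576 per gallon

Net carry = r + u − y = 0.0436 + 0.0399 − 0.0663 = 0.0172
F = S·e^((r+u−y)T) = 2.521 · e^(0.0172 × 450/360) = 2.521 · e^0.021500
= 2.521 × 1.021733 = €2.576 per gallon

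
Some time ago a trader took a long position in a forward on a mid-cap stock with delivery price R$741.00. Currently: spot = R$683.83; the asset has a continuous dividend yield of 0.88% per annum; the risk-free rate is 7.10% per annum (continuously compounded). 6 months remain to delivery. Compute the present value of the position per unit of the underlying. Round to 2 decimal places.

-R$34.33

Current fair forward for the remaining 6 months: F = S·e^((r − q)·T), (r − q) = 0.0710 − 0.0088 = 0.0622
F = 683.83 · e^(0.0622 × 6/12) = 683.83 × 1.031589 = 705.4315
Value of long forward = (F − K)·e^(−rT) = (705.4315 − 741.00) · e^(−0.0710·6/12)
= -35.5685 × 0.965123 = -34.33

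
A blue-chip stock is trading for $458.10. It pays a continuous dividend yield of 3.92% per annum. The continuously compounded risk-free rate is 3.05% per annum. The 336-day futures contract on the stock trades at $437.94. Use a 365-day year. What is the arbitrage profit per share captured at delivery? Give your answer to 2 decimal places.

Fair futures: F* = S·e^(carry·T), with carry = (r − q) = 0.0305 − 0.0392 = -0.0087
F* = 458.10 · e^(-0.0087 × 336/365) = 458.10 · e^-0.008009 = 458.10 × 0.992023 = $454.4457
Market $437.94 < fair $454.4457: forward underpriced → reverse cash-and-carry (short spot, go long the forward).
At maturity, profit = |F_mkt − F*| = |437.94 − 454.4457| = $16.51 per share

$16.51 per share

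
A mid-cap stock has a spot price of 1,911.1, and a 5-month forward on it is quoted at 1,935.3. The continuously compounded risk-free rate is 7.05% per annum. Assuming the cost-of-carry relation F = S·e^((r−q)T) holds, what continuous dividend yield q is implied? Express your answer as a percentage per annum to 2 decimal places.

4.03%

From F = S·e^((r−q)T): (r − q) = ln(F/S)/T
ln(1935.3/1911.1) = ln(1.012663) = 0.012583
(r − q) = 0.012583 / (5/12) = 0.030199
q = r − ln(F/S)/T = 0.0705 − 0.030199 = 0.040301
q = 4.03%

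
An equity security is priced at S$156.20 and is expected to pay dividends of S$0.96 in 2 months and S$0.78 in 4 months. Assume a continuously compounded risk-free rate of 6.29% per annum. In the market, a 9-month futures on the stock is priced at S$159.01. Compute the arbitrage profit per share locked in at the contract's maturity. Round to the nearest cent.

S$2.94 per share

PV(dividends) I = 0.96·e^(−0.0629·2/12) + 0.78·e^(−0.0629·4/12) = 1.7138
Fair futures F* = (S − I)·e^(rT) = (156.20 − 1.7138)·e^0.047175 = 154.4862 × 1.048305 = 161.9487
Market S$159.01 < fair 161.9487: forward underpriced → reverse cash-and-carry (short the stock, invest proceeds at r, pay the dividends, go long the forward).
Profit at T = |F_mkt − F*| = |159.01 − 161.9487| = S$2.94 per share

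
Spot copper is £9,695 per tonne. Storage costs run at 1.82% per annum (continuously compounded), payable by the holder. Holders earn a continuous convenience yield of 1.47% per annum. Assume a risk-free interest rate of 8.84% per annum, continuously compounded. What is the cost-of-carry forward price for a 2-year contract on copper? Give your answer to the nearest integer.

Net carry = r + u − y = 0.0884 + 0.0182 − 0.0147 = 0.0919
F = S·e^((r+u−y)T) = 9695 · e^(0.0919 × 2) = 9695 · e^0.183800
= 9695 × 1.201775 = £11,651 per tonne

£11,651 per tonne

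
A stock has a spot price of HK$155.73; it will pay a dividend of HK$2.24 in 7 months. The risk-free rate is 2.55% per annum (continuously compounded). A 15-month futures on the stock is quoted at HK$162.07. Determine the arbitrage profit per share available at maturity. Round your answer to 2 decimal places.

PV(dividends) I = 2.24·e^(−0.0255·7/12) = 2.2069
Fair futures F* = (S − I)·e^(rT) = (155.73 − 2.2069)·e^0.031875 = 153.5231 × 1.032388 = 158.4954
Market HK$162.07 > fair 158.4954: forward overpriced → cash-and-carry (borrow at r, buy the stock and collect the dividends, short the forward).
Profit at T = |F_mkt − F*| = |162.07 − 158.4954| = HK$3.57 per share

HK$3.57 per share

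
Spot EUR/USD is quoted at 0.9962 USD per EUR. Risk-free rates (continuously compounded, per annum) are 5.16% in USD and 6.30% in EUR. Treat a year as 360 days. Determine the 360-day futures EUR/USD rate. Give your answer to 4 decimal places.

F = S·e^((r_USD − r_EUR)T) = 0.9962 · e^((0.0516 − 0.0630) × 360/360)
= 0.9962 · e^-0.011400 = 0.9962 × 0.988665
F = 0.9849 USD per EUR

0.9849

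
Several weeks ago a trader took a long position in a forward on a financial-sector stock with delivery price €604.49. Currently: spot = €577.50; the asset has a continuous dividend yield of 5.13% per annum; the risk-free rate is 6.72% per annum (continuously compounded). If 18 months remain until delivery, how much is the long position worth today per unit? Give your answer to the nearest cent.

-€11.80

Current fair forward for the remaining 18 months: F = S·e^((r − q)·T), (r − q) = 0.0672 − 0.0513 = 0.0159
F = 577.50 · e^(0.0159 × 18/12) = 577.50 × 1.024137 = 591.4391
Value of long forward = (F − K)·e^(−rT) = (591.4391 − 604.49) · e^(−0.0672·18/12)
= -13.0509 × 0.904114 = -11.80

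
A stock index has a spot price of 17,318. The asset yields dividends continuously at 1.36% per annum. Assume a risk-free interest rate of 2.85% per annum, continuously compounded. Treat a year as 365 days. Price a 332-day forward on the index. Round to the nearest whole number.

17,554

F = S·e^((r − q)T) = 17318 · e^((0.0285 − 0.0136) × 332/365)
= 17318 · e^0.013553 = 17318 × 1.013645
F = 17,554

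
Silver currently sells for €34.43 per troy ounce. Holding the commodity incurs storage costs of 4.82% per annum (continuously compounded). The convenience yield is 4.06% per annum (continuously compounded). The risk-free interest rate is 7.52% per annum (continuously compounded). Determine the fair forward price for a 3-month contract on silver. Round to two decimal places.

€35.15 per troy ounce

Net carry = r + u − y = 0.0752 + 0.0482 − 0.0406 = 0.0828
F = S·e^((r+u−y)T) = 34.43 · e^(0.0828 × 3/12) = 34.43 · e^0.020700
= 34.43 × 1.020916 = €35.15 per troy ounce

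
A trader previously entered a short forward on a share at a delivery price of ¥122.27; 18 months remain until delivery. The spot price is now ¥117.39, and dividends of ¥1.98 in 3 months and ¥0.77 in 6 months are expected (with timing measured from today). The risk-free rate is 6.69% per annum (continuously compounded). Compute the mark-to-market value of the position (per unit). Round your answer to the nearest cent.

PV(remaining dividends) I = 1.98·e^(−0.0669·3/12) + 0.77·e^(−0.0669·6/12) = 2.6918
Current forward F = (S − I)·e^(rT) = (117.39 − 2.6918)·e^(0.0669·18/12) = 114.6982 × 1.105558 = 126.8055
Value (long) = (F − K)·e^(−rT) = (126.8055 − 122.27) × 0.904521 = 4.1025
Short position value = −(long value) = -¥4.10

-¥4.10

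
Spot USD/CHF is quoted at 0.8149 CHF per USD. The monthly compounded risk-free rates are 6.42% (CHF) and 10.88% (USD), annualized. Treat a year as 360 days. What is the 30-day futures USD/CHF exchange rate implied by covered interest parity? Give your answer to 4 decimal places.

By covered interest parity, F = S · (1+r_CHF/12)^(12T) / (1+r_USD/12)^(12T)
= 0.8149 × 1.005350 / 1.009067 = 0.8149 × 0.996316
F = 0.8119 CHF per USD

0.8119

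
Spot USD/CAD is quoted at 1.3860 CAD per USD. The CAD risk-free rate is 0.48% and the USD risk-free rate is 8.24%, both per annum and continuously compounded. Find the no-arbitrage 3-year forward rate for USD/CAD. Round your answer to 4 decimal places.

F = S·e^((r_CAD − r_USD)T) = 1.3860 · e^((0.0048 − 0.0824) × 3)
= 1.3860 · e^-0.232800 = 1.3860 × 0.792312
F = 1.0981 CAD per USD

1.0981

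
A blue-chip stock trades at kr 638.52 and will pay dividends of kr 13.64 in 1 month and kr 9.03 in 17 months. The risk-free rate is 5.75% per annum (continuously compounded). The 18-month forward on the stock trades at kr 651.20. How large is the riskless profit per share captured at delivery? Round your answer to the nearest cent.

PV(dividends) I = 13.64·e^(−0.0575·1/12) + 9.03·e^(−0.0575·17/12) = 21.8984
Fair forward F* = (S − I)·e^(rT) = (638.52 − 21.8984)·e^0.086250 = 616.6216 × 1.090079 = 672.1663
Market kr 651.20 < fair 672.1663: forward underpriced → reverse cash-and-carry (short the stock, invest proceeds at r, pay the dividends, go long the forward).
Profit at T = |F_mkt − F*| = |651.20 − 672.1663| = kr 20.97 per share

kr 20.97 per share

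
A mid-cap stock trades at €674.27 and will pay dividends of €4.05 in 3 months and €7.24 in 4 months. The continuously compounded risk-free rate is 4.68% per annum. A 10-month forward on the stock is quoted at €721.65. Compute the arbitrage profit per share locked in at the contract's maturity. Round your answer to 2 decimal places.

PV(dividends) I = 4.05·e^(−0.0468·3/12) + 7.24·e^(−0.0468·4/12) = 11.1308
Fair forward F* = (S − I)·e^(rT) = (674.27 − 11.1308)·e^0.039000 = 663.1392 × 1.039770 = 689.5122
Market €721.65 > fair 689.5122: forward overpriced → cash-and-carry (borrow at r, buy the stock and collect the dividends, short the forward).
Profit at T = |F_mkt − F*| = |721.65 − 689.5122| = €32.14 per share

€32.14 per share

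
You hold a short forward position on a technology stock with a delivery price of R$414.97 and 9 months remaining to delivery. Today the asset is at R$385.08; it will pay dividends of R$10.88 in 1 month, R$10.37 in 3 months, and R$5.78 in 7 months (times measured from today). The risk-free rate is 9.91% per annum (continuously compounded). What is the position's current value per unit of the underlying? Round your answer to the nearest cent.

R$26.53

PV(remaining dividends) I = 10.88·e^(−0.0991·1/12) + 10.37·e^(−0.0991·3/12) + 5.78·e^(−0.0991·7/12) = 26.3621
Current forward F = (S − I)·e^(rT) = (385.08 − 26.3621)·e^(0.0991·9/12) = 358.7179 × 1.077157 = 386.3955
Value (long) = (F − K)·e^(−rT) = (386.3955 − 414.97) × 0.928370 = -26.5277
Short position value = −(long value) = R$26.53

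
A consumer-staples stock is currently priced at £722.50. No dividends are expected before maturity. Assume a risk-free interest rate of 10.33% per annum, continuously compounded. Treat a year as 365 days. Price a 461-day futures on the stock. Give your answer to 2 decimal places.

£823.19

F = S·e^(rT) = 722.50 · e^(0.1033 × 461/365)
= 722.50 · e^0.130469 = 722.50 × 1.139363
F = £823.19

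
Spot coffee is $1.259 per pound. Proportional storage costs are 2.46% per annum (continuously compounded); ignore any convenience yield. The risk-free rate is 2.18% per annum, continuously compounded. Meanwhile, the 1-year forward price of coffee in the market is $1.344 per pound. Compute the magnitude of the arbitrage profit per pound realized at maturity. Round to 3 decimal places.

Fair forward: F* = S·e^(carry·T), with carry = (r + u) = 0.0218 + 0.0246 = 0.0464
F* = 1.259 · e^(0.0464 × 1) = 1.259 · e^0.046400 = 1.259 × 1.047493 = $1.3188
Market $1.344 > fair $1.3188: forward overpriced → cash-and-carry (buy spot, short the forward).
At maturity, profit = |F_mkt − F*| = |1.344 − 1.3188| = $0.025 per pound

$0.025 per pound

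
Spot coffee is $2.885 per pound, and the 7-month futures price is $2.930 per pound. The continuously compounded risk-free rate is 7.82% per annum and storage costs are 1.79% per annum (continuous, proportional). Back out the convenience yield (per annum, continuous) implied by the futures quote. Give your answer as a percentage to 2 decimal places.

6.96%

F = S·e^((r+u−y)T) ⇒ (r+u−y) = ln(F/S)/T
ln(2.930/2.885) = 0.015478; /T ⇒ 0.026534
y = r + u − ln(F/S)/T = 0.0782 + 0.0179 − 0.026534 = 0.069566
y = 6.96%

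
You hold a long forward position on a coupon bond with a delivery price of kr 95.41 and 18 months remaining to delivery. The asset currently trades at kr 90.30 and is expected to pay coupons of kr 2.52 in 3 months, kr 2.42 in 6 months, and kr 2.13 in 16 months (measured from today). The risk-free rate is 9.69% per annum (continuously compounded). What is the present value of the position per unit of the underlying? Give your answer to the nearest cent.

kr 1.16

PV(remaining coupons) I = 2.52·e^(−0.0969·3/12) + 2.42·e^(−0.0969·6/12) + 2.13·e^(−0.0969·16/12) = 6.6371
Current forward F = (S − I)·e^(rT) = (90.30 − 6.6371)·e^(0.0969·18/12) = 83.6629 × 1.156444 = 96.7515
Value (long) = (F − K)·e^(−rT) = (96.7515 − 95.41) × 0.864720 = 1.1600
Value = kr 1.16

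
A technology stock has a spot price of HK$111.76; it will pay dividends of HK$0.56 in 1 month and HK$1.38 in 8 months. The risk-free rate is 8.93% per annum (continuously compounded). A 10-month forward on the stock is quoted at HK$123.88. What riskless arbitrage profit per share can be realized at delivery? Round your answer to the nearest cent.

HK$5.49 per share

PV(dividends) I = 0.56·e^(−0.0893·1/12) + 1.38·e^(−0.0893·8/12) = 1.8561
Fair forward F* = (S − I)·e^(rT) = (111.76 − 1.8561)·e^0.074417 = 109.9039 × 1.077256 = 118.3946
Market HK$123.88 > fair 118.3946: forward overpriced → cash-and-carry (borrow at r, buy the stock and collect the dividends, short the forward).
Profit at T = |F_mkt − F*| = |123.88 − 118.3946| = HK$5.49 per share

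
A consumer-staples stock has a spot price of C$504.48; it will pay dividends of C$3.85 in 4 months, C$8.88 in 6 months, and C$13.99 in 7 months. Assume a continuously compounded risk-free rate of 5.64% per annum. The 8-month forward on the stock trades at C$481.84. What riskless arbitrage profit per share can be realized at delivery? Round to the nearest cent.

C$15.03 per share

PV(dividends) I = 3.85·e^(−0.0564·4/12) + 8.88·e^(−0.0564·6/12) + 13.99·e^(−0.0564·7/12) = 25.9486
Fair forward F* = (S − I)·e^(rT) = (504.48 − 25.9486)·e^0.037600 = 478.5314 × 1.038316 = 496.8668
Market C$481.84 < fair 496.8668: forward underpriced → reverse cash-and-carry (short the stock, invest proceeds at r, pay the dividends, go long the forward).
Profit at T = |F_mkt − F*| = |481.84 − 496.8668| = C$15.03 per share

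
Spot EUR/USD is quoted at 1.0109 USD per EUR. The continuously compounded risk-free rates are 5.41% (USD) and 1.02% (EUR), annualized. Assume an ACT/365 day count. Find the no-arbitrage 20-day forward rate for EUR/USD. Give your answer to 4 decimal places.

1.0133

F = S·e^((r_USD − r_EUR)T) = 1.0109 · e^((0.0541 − 0.0102) × 20/365)
= 1.0109 · e^0.002405 = 1.0109 × 1.002408
F = 1.0133 USD per EUR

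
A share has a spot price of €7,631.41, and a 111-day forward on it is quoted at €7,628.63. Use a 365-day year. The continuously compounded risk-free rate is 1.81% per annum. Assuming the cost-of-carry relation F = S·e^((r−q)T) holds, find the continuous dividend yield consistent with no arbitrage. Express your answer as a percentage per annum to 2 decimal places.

1.93%

From F = S·e^((r−q)T): (r − q) = ln(F/S)/T
ln(7628.63/7631.41) = ln(0.999636) = -0.000364
(r − q) = -0.000364 / (111/365) = -0.001197
q = r − ln(F/S)/T = 0.0181 + 0.001197 = 0.019297
q = 1.93%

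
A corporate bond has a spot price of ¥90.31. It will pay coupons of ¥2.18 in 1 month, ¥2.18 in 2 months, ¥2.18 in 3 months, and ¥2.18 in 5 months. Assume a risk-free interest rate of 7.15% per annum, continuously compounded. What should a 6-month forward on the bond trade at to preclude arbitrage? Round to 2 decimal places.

¥84.71

PV(coupons) I = 2.18·e^(−0.0715·1/12) + 2.18·e^(−0.0715·2/12) + 2.18·e^(−0.0715·3/12) + 2.18·e^(−0.0715·5/12)
I = 2.1670 + 2.1542 + 2.1414 + 2.1160 = 8.5786
F = (S − I)·e^(rT) = (90.31 − 8.5786) · e^(0.0715·6/12)
= 81.7314 · e^0.035750 = 81.7314 × 1.036397 = ¥84.71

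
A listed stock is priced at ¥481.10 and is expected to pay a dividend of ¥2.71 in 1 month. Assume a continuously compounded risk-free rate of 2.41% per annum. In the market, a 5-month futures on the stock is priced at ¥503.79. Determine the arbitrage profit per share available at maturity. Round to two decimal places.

PV(dividends) I = 2.71·e^(−0.0241·1/12) = 2.7046
Fair futures F* = (S − I)·e^(rT) = (481.10 − 2.7046)·e^0.010042 = 478.3954 × 1.010093 = 483.2238
Market ¥503.79 > fair 483.2238: forward overpriced → cash-and-carry (borrow at r, buy the stock and collect the dividends, short the forward).
Profit at T = |F_mkt − F*| = |503.79 − 483.2238| = ¥20.57 per share

¥20.57 per share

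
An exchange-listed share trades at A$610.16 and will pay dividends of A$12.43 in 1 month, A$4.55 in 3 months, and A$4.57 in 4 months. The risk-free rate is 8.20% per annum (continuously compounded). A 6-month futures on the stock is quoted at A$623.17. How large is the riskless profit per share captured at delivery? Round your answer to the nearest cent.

PV(dividends) I = 12.43·e^(−0.0820·1/12) + 4.55·e^(−0.0820·3/12) + 4.57·e^(−0.0820·4/12) = 21.2498
Fair futures F* = (S − I)·e^(rT) = (610.16 − 21.2498)·e^0.041000 = 588.9102 × 1.041852 = 613.5573
Market A$623.17 > fair 613.5573: forward overpriced → cash-and-carry (borrow at r, buy the stock and collect the dividends, short the forward).
Profit at T = |F_mkt − F*| = |623.17 − 613.5573| = A$9.61 per share

A$9.61 per share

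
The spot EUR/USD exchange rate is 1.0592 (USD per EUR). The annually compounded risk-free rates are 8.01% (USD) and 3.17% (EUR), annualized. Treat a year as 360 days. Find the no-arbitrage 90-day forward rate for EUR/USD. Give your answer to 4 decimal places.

1.0714

By covered interest parity, F = S · (1+r_USD)^T / (1+r_EUR)^T
= 1.0592 × 1.019450 / 1.007832 = 1.0592 × 1.011528
F = 1.0714 USD per EUR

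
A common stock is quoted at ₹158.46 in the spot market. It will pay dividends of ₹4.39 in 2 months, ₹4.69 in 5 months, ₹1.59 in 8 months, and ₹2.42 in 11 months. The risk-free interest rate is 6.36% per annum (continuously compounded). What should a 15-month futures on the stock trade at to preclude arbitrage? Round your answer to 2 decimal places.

₹157.80

PV(dividends) I = 4.39·e^(−0.0636·2/12) + 4.69·e^(−0.0636·5/12) + 1.59·e^(−0.0636·8/12) + 2.42·e^(−0.0636·11/12)
I = 4.3437 + 4.5673 + 1.5240 + 2.2829 = 12.7179
F = (S − I)·e^(rT) = (158.46 − 12.7179) · e^(0.0636·15/12)
= 145.7421 · e^0.079500 = 145.7421 × 1.082746 = ₹157.80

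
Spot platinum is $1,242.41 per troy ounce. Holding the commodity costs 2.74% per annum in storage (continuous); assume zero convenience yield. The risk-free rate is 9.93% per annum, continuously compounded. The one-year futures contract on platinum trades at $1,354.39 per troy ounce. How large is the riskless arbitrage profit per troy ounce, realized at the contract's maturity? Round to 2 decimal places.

$55.84 per troy ounce

Fair futures: F* = S·e^(carry·T), with carry = (r + u) = 0.0993 + 0.0274 = 0.1267
F* = 1242.41 · e^(0.1267 × 12/12) = 1242.41 · e^0.12670000 = 1242.41 × 1.13507644 = $1410.2303
Market $1354.39 < fair $1410.2303: forward underpriced → reverse cash-and-carry (short spot, go long the forward).
At maturity, profit = |F_mkt − F*| = |1354.39 − 1410.2303| = $55.84 per troy ounce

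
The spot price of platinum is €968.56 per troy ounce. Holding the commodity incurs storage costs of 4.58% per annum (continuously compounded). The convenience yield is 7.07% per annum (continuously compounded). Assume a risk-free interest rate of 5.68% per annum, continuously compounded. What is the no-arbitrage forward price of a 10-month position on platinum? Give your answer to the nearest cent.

€994.65 per troy ounce

Net carry = r + u − y = 0.0568 + 0.0458 − 0.0707 = 0.0319
F = S·e^((r+u−y)T) = 968.56 · e^(0.0319 × 10/12) = 968.56 · e^0.026583
= 968.56 × 1.026939 = €994.65 per troy ounce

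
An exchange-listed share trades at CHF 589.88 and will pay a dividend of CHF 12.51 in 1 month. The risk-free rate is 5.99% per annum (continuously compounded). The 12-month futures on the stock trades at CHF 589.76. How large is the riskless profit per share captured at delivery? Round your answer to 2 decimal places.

CHF 23.32 per share

PV(dividends) I = 12.51·e^(−0.0599·1/12) = 12.4477
Fair futures F* = (S − I)·e^(rT) = (589.88 − 12.4477)·e^0.059900 = 577.4323 × 1.061730 = 613.0772
Market CHF 589.76 < fair 613.0772: forward underpriced → reverse cash-and-carry (short the stock, invest proceeds at r, pay the dividends, go long the forward).
Profit at T = |F_mkt − F*| = |589.76 − 613.0772| = CHF 23.32 per share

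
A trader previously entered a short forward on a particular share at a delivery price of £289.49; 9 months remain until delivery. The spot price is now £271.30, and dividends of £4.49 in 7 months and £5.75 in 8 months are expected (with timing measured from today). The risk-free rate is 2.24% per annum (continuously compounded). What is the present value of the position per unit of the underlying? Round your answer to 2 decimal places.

PV(remaining dividends) I = 4.49·e^(−0.0224·7/12) + 5.75·e^(−0.0224·8/12) = 10.0965
Current forward F = (S − I)·e^(rT) = (271.30 − 10.0965)·e^(0.0224·9/12) = 261.2035 × 1.016942 = 265.6288
Value (long) = (F − K)·e^(−rT) = (265.6288 − 289.49) × 0.983340 = -23.4637
Short position value = −(long value) = £23.46

£23.46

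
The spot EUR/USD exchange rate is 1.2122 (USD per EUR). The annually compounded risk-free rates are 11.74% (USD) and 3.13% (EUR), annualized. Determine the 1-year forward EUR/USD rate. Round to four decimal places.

By covered interest parity, F = S · (1+r_USD)^T / (1+r_EUR)^T
= 1.2122 × 1.117400 / 1.031300 = 1.2122 × 1.083487
F = 1.3134 USD per EUR

1.3134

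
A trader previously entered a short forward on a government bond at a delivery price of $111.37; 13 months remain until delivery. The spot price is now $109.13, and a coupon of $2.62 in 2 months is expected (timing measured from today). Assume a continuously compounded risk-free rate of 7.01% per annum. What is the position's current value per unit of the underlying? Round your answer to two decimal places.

PV(remaining coupons) I = 2.62·e^(−0.0701·2/12) = 2.5896
Current forward F = (S − I)·e^(rT) = (109.13 − 2.5896)·e^(0.0701·13/12) = 106.5404 × 1.078900 = 114.9464
Value (long) = (F − K)·e^(−rT) = (114.9464 − 111.37) × 0.926870 = 3.3149
Short position value = −(long value) = -$3.31

-$3.31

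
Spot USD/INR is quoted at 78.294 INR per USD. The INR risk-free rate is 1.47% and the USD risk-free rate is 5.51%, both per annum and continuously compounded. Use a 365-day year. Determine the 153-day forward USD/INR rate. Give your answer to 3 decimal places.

F = S·e^((r_INR − r_USD)T) = 78.294 · e^((0.0147 − 0.0551) × 153/365)
= 78.294 · e^-0.016935 = 78.294 × 0.983208
F = 76.979 INR per USD

76.979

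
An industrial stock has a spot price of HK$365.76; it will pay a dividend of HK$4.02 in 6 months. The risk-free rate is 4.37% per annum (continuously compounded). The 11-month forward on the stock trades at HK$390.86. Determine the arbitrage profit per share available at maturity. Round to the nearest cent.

HK$14.24 per share

PV(dividends) I = 4.02·e^(−0.0437·6/12) = 3.9331
Fair forward F* = (S − I)·e^(rT) = (365.76 − 3.9331)·e^0.040058 = 361.8269 × 1.040871 = 376.6151
Market HK$390.86 > fair 376.6151: forward overpriced → cash-and-carry (borrow at r, buy the stock and collect the dividends, short the forward).
Profit at T = |F_mkt − F*| = |390.86 − 376.6151| = HK$14.24 per share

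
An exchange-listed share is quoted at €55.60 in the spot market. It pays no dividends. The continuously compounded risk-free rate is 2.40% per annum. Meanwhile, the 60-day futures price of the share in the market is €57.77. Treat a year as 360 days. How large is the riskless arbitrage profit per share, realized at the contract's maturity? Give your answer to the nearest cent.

€1.95 per share

Fair futures: F* = S·e^(carry·T), with carry = r = 0.0240
F* = 55.60 · e^(0.0240 × 60/360) = 55.60 · e^0.004000 = 55.60 × 1.004008 = €55.8228
Market €57.77 > fair €55.8228: forward overpriced → cash-and-carry (buy spot, short the forward).
At maturity, profit = |F_mkt − F*| = |57.77 − 55.8228| = €1.95 per share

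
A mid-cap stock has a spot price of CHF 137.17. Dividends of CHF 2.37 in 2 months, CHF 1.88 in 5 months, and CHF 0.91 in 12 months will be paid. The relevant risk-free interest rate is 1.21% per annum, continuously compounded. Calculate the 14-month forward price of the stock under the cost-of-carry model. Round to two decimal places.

CHF 133.91

PV(dividends) I = 2.37·e^(−0.0121·2/12) + 1.88·e^(−0.0121·5/12) + 0.91·e^(−0.0121·12/12)
I = 2.3652 + 1.8705 + 0.8991 = 5.1348
F = (S − I)·e^(rT) = (137.17 − 5.1348) · e^(0.0121·14/12)
= 132.0352 · e^0.014117 = 132.0352 × 1.014217 = CHF 133.91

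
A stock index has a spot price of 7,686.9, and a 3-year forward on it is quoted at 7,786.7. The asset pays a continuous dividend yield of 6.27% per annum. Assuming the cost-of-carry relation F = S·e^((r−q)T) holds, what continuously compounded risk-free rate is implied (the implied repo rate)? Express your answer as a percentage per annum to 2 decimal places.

From F = S·e^((r−q)T): (r − q) = ln(F/S)/T
ln(7786.7/7686.9) = ln(1.012983) = 0.012899
(r − q) = 0.012899 / (3) = 0.004300
r = ln(F/S)/T + q = 0.004300 + 0.0627 = 0.067000
r = 6.70%

6.70%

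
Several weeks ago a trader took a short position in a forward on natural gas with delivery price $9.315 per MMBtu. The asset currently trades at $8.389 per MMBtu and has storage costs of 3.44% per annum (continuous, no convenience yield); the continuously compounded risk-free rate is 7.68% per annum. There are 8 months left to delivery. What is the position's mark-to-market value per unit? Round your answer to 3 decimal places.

$0.266 per MMBtu

Current fair forward for the remaining 8 months: F = S·e^((r + u)·T), (r + u) = 0.0768 + 0.0344 = 0.1112
F = 8.389 · e^(0.1112 × 8/12) = 8.389 × 1.076950 = 9.0345
Value of long forward = (F − K)·e^(−rT) = (9.0345 − 9.315) · e^(−0.0768·8/12)
= -0.2805 × 0.950089 = -0.266
Short position value = −(long value) = $0.266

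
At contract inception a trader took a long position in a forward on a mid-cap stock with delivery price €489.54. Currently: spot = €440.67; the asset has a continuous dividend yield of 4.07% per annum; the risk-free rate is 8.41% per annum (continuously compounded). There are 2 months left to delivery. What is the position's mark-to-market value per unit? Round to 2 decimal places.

-€45.04

Current fair forward for the remaining 2 months: F = S·e^((r − q)·T), (r − q) = 0.0841 − 0.0407 = 0.0434
F = 440.67 · e^(0.0434 × 2/12) = 440.67 × 1.007260 = 443.8693
Value of long forward = (F − K)·e^(−rT) = (443.8693 − 489.54) · e^(−0.0841·2/12)
= -45.6707 × 0.986081 = -45.04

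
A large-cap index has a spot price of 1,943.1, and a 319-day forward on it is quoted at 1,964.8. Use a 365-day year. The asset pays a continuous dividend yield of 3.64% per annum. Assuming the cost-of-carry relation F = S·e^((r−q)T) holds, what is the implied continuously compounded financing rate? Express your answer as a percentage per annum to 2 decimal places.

From F = S·e^((r−q)T): (r − q) = ln(F/S)/T
ln(1964.8/1943.1) = ln(1.011168) = 0.011106
(r − q) = 0.011106 / (319/365) = 0.012707
r = ln(F/S)/T + q = 0.012707 + 0.0364 = 0.049107
r = 4.91%

4.91%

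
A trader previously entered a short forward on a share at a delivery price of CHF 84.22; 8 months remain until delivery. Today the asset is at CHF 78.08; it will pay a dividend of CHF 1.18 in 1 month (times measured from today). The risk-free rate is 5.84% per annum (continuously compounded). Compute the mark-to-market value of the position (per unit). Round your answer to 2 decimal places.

CHF 4.10

PV(remaining dividends) I = 1.18·e^(−0.0584·1/12) = 1.1743
Current forward F = (S − I)·e^(rT) = (78.08 − 1.1743)·e^(0.0584·8/12) = 76.9057 × 1.039701 = 79.9589
Value (long) = (F − K)·e^(−rT) = (79.9589 − 84.22) × 0.961815 = -4.0984
Short position value = −(long value) = CHF 4.10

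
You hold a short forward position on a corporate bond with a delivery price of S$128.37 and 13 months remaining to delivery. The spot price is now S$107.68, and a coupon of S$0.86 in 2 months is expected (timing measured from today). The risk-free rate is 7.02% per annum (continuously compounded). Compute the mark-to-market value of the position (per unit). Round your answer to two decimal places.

PV(remaining coupons) I = 0.86·e^(−0.0702·2/12) = 0.8500
Current forward F = (S − I)·e^(rT) = (107.68 − 0.8500)·e^(0.0702·13/12) = 106.8300 × 1.079017 = 115.2714
Value (long) = (F − K)·e^(−rT) = (115.2714 − 128.37) × 0.926770 = -12.1394
Short position value = −(long value) = S$12.14

S$12.14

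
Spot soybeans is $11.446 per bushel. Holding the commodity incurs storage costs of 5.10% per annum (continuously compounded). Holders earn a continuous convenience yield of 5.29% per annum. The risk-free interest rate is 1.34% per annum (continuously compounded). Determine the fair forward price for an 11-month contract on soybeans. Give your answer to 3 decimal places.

$11.567 per bushel

Net carry = r + u − y = 0.0134 + 0.0510 − 0.0529 = 0.0115
F = S·e^((r+u−y)T) = 11.446 · e^(0.0115 × 11/12) = 11.446 · e^0.010542
= 11.446 × 1.010598 = $11.567 per bushel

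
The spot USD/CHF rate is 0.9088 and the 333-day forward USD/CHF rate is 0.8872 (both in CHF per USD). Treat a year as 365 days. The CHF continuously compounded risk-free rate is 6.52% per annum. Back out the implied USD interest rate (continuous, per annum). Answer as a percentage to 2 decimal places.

9.16%

F = S·e^((r_CHF − r_USD)T) ⇒ r_USD = r_CHF − ln(F/S)/T
ln(0.8872/0.9088) = -0.024055; /(333/365) = -0.026367
r_USD = 0.0652 + 0.026367 = 0.091567
r_USD = 9.16%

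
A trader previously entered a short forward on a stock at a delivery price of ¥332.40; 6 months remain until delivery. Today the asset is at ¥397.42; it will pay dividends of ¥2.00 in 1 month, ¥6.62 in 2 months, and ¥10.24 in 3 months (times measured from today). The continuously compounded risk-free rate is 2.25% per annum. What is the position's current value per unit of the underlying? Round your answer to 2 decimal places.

PV(remaining dividends) I = 2.00·e^(−0.0225·1/12) + 6.62·e^(−0.0225·2/12) + 10.24·e^(−0.0225·3/12) = 18.7740
Current forward F = (S − I)·e^(rT) = (397.42 − 18.7740)·e^(0.0225·6/12) = 378.6460 × 1.011314 = 382.9300
Value (long) = (F − K)·e^(−rT) = (382.9300 − 332.40) × 0.988813 = 49.9647
Short position value = −(long value) = -¥49.96

-¥49.96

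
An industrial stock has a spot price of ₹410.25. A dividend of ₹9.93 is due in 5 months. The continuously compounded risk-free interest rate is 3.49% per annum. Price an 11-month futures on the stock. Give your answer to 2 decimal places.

₹413.48

PV(dividends) I = 9.93·e^(−0.0349·5/12)
I = 9.7866
F = (S − I)·e^(rT) = (410.25 − 9.7866) · e^(0.0349·11/12)
= 400.4634 · e^0.031992 = 400.4634 × 1.032509 = ₹413.48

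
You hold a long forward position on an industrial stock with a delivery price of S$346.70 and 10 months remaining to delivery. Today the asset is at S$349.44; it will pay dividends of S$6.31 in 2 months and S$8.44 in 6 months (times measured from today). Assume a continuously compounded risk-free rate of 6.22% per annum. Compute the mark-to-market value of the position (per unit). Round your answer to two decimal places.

S$5.83

PV(remaining dividends) I = 6.31·e^(−0.0622·2/12) + 8.44·e^(−0.0622·6/12) = 14.4265
Current forward F = (S − I)·e^(rT) = (349.44 − 14.4265)·e^(0.0622·10/12) = 335.0135 × 1.053200 = 352.8362
Value (long) = (F − K)·e^(−rT) = (352.8362 − 346.70) × 0.949487 = 5.8262
Value = S$5.83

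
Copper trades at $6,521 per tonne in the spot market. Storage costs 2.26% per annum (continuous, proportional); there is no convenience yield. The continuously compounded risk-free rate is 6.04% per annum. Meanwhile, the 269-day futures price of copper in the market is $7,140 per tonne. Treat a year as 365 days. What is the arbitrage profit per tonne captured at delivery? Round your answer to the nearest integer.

$208 per tonne

Fair futures: F* = S·e^(carry·T), with carry = (r + u) = 0.0604 + 0.0226 = 0.0830
F* = 6521 · e^(0.0830 × 269/365) = 6521 · e^0.061170 = 6521 × 1.063080 = $6932.3447
Market $7140 > fair $6932.3447: forward overpriced → cash-and-carry (buy spot, short the forward).
At maturity, profit = |F_mkt − F*| = |7140 − 6932.3447| = $208 per tonne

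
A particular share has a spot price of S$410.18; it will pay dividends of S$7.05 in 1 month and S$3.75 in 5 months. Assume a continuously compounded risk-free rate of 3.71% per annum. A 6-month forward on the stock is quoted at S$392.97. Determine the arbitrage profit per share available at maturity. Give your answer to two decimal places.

PV(dividends) I = 7.05·e^(−0.0371·1/12) + 3.75·e^(−0.0371·5/12) = 10.7207
Fair forward F* = (S − I)·e^(rT) = (410.18 − 10.7207)·e^0.018550 = 399.4593 × 1.018723 = 406.9384
Market S$392.97 < fair 406.9384: forward underpriced → reverse cash-and-carry (short the stock, invest proceeds at r, pay the dividends, go long the forward).
Profit at T = |F_mkt − F*| = |392.97 − 406.9384| = S$13.97 per share

S$13.97 per share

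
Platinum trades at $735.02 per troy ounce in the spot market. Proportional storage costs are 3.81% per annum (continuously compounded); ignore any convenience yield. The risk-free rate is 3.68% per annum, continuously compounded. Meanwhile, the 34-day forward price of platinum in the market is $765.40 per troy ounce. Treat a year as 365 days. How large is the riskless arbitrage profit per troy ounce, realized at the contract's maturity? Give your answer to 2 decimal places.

Fair forward: F* = S·e^(carry·T), with carry = (r + u) = 0.0368 + 0.0381 = 0.0749
F* = 735.02 · e^(0.0749 × 34/365) = 735.02 · e^0.006977 = 735.02 × 1.007001 = $740.1659
Market $765.40 > fair $740.1659: forward overpriced → cash-and-carry (buy spot, short the forward).
At maturity, profit = |F_mkt − F*| = |765.40 − 740.1659| = $25.23 per troy ounce

$25.23 per troy ounce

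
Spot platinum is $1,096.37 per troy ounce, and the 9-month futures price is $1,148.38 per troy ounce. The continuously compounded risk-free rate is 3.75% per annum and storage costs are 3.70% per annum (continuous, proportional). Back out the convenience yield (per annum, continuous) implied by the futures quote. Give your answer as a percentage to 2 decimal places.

F = S·e^((r+u−y)T) ⇒ (r+u−y) = ln(F/S)/T
ln(1148.38/1096.37) = 0.046348; /T ⇒ 0.061797
y = r + u − ln(F/S)/T = 0.0375 + 0.0370 − 0.061797 = 0.012703
y = 1.27%

1.27%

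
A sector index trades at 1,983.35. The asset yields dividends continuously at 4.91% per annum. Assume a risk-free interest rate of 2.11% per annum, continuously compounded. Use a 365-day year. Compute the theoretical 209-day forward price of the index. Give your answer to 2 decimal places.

F = S·e^((r − q)T) = 1983.35 · e^((0.0211 − 0.0491) × 209/365)
= 1983.35 · e^-0.01603288 = 1983.35 × 0.98409496
F = 1,951.80

1,951.80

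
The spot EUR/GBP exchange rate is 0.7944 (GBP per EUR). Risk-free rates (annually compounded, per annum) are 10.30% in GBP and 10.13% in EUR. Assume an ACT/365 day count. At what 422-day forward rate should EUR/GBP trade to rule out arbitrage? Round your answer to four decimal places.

By covered interest parity, F = S · (1+r_GBP)^T / (1+r_EUR)^T
= 0.7944 × 1.120016 / 1.118021 = 0.7944 × 1.001784
F = 0.7958 GBP per EUR

0.7958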